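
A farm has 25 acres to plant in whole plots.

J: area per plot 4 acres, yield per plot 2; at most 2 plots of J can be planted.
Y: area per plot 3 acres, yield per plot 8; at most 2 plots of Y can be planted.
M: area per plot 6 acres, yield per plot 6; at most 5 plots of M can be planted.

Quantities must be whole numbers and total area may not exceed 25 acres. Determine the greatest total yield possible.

34

This is a bounded integer knapsack.
Y has the best ratio (8/3); taking only Y gives at most 2×8 = 16 (stopped by the supply cap of 2).
Mixing does better — 2×Y and 3×M: area 24 ≤ 25, yield 2·8 + 3·6 = 34.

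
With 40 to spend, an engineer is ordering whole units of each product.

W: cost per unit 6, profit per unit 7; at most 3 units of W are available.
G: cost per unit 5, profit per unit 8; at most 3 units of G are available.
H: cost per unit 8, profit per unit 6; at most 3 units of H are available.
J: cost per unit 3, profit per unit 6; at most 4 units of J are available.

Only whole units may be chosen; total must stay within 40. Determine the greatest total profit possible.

62

Take 2×W, 3×G, and 4×J: cost 39 ≤ 40, profit 2·7 + 3·8 + 4·6 = 62.
J has the best ratio (6/3) and is taken to its limit of 4; remaining capacity is filled optimally with the others.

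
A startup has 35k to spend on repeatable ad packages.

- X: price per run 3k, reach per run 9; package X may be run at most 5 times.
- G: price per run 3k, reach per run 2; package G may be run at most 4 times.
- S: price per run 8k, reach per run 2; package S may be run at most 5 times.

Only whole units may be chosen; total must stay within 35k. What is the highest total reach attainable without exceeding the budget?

55

This is a bounded integer knapsack.
X has the best ratio (9/3); taking only X gives at most 5×9 = 45 (stopped by the supply cap of 5).
Mixing does better — 5×X, 4×G, and 1×S: price 35 ≤ 35, reach 5·9 + 4·2 + 1·2 = 55.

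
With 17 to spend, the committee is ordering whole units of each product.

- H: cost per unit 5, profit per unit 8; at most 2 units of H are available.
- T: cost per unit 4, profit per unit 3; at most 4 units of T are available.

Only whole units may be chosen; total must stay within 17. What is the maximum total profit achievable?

19

1×H and 3×T: cost 17 ≤ 17, profit 1·8 + 3·3 = 17.
2×H and 1×T: cost 14 ≤ 17, profit 2·8 + 1·3 = 19.
Best is 19.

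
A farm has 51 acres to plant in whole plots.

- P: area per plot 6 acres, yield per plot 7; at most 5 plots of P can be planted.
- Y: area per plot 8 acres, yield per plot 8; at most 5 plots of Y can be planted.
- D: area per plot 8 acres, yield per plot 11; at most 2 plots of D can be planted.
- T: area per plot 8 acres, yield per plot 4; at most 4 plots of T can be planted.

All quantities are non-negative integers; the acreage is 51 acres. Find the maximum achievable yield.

This is a bounded integer knapsack.
D has the best ratio (11/8); taking only D gives at most 2×11 = 22 (stopped by the supply cap of 2).
Mixing does better — 3×P, 2×Y, and 2×D: area 50 ≤ 51, yield 3·7 + 2·8 + 2·11 = 59.

59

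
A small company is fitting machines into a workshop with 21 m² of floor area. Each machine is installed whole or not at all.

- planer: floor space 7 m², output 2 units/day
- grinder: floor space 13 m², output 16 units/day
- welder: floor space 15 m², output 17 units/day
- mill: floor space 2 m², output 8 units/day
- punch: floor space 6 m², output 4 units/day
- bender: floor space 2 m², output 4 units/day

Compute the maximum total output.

welder + mill + bender: floor space 15 + 2 + 2 = 19 ≤ 21, output 17 + 8 + 4 = 29.
grinder + mill + bender: floor space 13 + 2 + 2 = 17 ≤ 21, output 16 + 8 + 4 = 28.
grinder + mill + punch: floor space 13 + 2 + 6 = 21 ≤ 21, output 16 + 8 + 4 = 28.
Best is welder, mill, and bender with total output 29.

29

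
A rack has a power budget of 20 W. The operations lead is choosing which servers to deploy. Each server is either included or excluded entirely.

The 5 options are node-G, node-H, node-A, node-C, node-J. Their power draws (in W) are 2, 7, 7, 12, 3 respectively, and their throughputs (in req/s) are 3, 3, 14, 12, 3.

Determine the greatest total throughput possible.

This is an integer program with binary decision variables.
node-G + node-H + node-A + node-J: power draw 2 + 7 + 7 + 3 = 19 ≤ 20, throughput 3 + 3 + 14 + 3 = 23.
node-A + node-C: power draw 7 + 12 = 19 ≤ 20, throughput 14 + 12 = 26.
Best is node-A and node-C with total throughput 26.

26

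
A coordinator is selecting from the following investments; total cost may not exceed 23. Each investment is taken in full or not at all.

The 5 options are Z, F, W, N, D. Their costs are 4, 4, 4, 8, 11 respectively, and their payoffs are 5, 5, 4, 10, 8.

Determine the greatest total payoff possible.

This is a 0-1 knapsack instance.
Allowing fractional choices, the relaxed optimum would be about 26.2, but investments are indivisible.
Z + N + D: cost 4 + 8 + 11 = 23 ≤ 23, payoff 5 + 10 + 8 = 23.
Z + F + W + N: cost 4 + 4 + 4 + 8 = 20 ≤ 23, payoff 5 + 5 + 4 + 10 = 24.
F + N + D: cost 4 + 8 + 11 = 23 ≤ 23, payoff 5 + 10 + 8 = 23.
Best is Z, F, W, and N with total payoff 24.

24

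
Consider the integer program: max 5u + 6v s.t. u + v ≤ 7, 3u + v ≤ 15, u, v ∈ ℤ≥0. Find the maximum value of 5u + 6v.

42

(u,v)=(0,7): 1·0+1·7=7≤7, 3·0+1·7=7≤15, objective 42.
(u,v)=(1,6): 1·1+1·6=7≤7, 3·1+1·6=9≤15, objective 41.
(u,v)=(0,6): 1·0+1·6=6≤7, 3·0+1·6=6≤15, objective 36.
No feasible integer point exceeds 42.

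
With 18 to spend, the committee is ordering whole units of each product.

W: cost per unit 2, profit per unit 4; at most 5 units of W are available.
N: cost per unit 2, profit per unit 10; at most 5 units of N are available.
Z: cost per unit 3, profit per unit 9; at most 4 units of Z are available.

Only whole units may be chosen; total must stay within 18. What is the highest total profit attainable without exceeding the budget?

72

5×N and 2×Z: cost 16 ≤ 18, profit 5·10 + 2·9 = 68.
1×W, 5×N, and 2×Z: cost 18 ≤ 18, profit 1·4 + 5·10 + 2·9 = 72.
Best is 72.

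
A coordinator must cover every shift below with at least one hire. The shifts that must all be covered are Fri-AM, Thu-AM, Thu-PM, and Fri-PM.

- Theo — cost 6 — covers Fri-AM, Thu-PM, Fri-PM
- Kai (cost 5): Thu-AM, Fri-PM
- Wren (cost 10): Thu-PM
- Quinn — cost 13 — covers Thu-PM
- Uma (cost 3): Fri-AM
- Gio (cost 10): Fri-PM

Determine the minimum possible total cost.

11

Choose Theo and Kai: together they cover Fri-AM, Thu-AM, Thu-PM, Fri-PM — every shift.
Total cost: 6 + 5 = 11.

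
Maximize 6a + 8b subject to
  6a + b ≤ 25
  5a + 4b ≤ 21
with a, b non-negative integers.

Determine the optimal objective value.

40

The continuous relaxation peaks at (0, 5.25) with value 42.00; rounding to a feasible lattice point costs some objective.
(a,b)=(0,5): 6·0+1·5=5≤25, 5·0+4·5=20≤21, objective 40.
(a,b)=(1,4): 6·1+1·4=10≤25, 5·1+4·4=21≤21, objective 38.
(a,b)=(0,4): 6·0+1·4=4≤25, 5·0+4·4=16≤21, objective 32.
Maximum is 40 at (a,b)=(0,5).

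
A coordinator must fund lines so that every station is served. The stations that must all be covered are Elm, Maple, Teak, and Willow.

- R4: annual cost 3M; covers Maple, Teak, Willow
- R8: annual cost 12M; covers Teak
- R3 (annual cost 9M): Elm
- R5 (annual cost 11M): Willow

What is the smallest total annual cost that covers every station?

Choose R4 and R3: together they cover Elm, Maple, Teak, Willow — every station.
Total annual cost: 3 + 9 = 12.

12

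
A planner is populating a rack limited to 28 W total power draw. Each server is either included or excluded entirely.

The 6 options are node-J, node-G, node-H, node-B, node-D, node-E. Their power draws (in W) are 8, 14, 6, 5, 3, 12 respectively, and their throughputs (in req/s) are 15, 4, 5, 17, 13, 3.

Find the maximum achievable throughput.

50

Take node-J, node-H, node-B, and node-D: power draw 8 + 6 + 5 + 3 = 22 ≤ 28, throughput 15 + 5 + 17 + 13 = 50.
No other feasible combination does better.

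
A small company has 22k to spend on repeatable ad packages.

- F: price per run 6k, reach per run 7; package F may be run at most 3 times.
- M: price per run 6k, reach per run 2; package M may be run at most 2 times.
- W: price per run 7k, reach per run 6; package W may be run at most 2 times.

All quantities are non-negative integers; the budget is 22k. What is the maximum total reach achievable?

F has the best ratio (7/6); taking only F gives at most 3×7 = 21 (stopped by the price limit).
Optimal: 3×F: price 18 ≤ 22, reach 3·7 = 21.

21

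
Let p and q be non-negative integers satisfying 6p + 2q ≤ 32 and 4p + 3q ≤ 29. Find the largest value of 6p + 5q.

(p,q)=(2,7): 6·2+2·7=26≤32, 4·2+3·7=29≤29, objective 47.
(p,q)=(1,8): 6·1+2·8=22≤32, 4·1+3·8=28≤29, objective 46.
The best lattice point is (2,7), giving 47.

47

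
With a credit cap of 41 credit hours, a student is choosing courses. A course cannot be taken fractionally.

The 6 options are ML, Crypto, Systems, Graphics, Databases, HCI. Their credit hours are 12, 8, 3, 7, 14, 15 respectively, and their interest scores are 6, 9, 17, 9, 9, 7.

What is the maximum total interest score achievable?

This is an integer program with binary decision variables.
Allowing fractional choices, the relaxed optimum would be about 48.5, but courses are indivisible.
Crypto + Systems + Graphics + Databases: credit hours 8 + 3 + 7 + 14 = 32 ≤ 41, interest score 9 + 17 + 9 + 9 = 44.
Crypto + Systems + Graphics + HCI: credit hours 8 + 3 + 7 + 15 = 33 ≤ 41, interest score 9 + 17 + 9 + 7 = 42.
Best is Crypto, Systems, Graphics, and Databases with total interest score 44.

44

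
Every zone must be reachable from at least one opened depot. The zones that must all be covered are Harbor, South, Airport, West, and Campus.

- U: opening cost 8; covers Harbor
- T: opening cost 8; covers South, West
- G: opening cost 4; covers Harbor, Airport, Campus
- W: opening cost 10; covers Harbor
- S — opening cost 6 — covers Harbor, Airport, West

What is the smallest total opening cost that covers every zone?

12

This is a weighted set-cover instance.
Choose T and G: together they cover Harbor, South, Airport, West, Campus — every zone.
Total opening cost: 8 + 4 = 12.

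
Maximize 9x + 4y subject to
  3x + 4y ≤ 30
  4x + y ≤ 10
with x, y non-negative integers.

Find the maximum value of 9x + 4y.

33

Relaxing integrality, the LP optimum is 34.62 at (x,y) = (0.769, 6.92), which is not an integer point.
(x,y)=(1,6): 3·1+4·6=27≤30, 4·1+1·6=10≤10, objective 33.
(x,y)=(1,5): 3·1+4·5=23≤30, 4·1+1·5=9≤10, objective 29.
(x,y)=(0,7): 3·0+4·7=28≤30, 4·0+1·7=7≤10, objective 28.
(x,y)=(0,6): 3·0+4·6=24≤30, 4·0+1·6=6≤10, objective 24.
No feasible integer point exceeds 33.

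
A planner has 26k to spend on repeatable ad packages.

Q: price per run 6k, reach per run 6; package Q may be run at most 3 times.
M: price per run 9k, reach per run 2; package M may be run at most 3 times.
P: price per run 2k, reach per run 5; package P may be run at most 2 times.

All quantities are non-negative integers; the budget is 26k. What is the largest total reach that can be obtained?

28

This is a bounded integer knapsack.
Take 3×Q and 2×P: price 22 ≤ 26, reach 3·6 + 2·5 = 28.
P has the best ratio (5/2) and is taken to its limit of 2; remaining capacity is filled optimally with the others.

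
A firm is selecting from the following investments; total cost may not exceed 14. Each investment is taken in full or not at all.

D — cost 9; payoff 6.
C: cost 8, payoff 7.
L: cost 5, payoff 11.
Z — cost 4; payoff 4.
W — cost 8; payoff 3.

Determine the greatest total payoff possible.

18

Allowing fractional choices, the relaxed optimum would be about 19.4, but investments are indivisible.
D + L: cost 9 + 5 = 14 ≤ 14, payoff 6 + 11 = 17.
C + L: cost 8 + 5 = 13 ≤ 14, payoff 7 + 11 = 18.
Best is C and L with total payoff 18.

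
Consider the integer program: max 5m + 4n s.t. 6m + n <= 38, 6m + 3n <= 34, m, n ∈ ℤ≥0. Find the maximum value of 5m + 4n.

The continuous relaxation peaks at (0, 11.3) with value 45.33; rounding to a feasible lattice point costs some objective.
(m,n)=(0,11) is feasible, giving 44.
(m,n)=(0,10) is feasible, giving 40.
Maximum is 44 at (m,n)=(0,11).

44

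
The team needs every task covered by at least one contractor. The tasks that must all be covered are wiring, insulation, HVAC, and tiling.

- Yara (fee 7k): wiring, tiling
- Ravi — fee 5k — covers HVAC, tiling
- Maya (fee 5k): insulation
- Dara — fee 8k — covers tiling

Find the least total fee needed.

Choose Yara, Ravi, and Maya: together they cover wiring, insulation, HVAC, tiling — every task.
Total fee: 7 + 5 + 5 = 17.
No cover costs less than 17.

17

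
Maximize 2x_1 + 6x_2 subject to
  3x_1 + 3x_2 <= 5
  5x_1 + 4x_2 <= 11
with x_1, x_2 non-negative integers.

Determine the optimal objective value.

6

The continuous relaxation peaks at (0, 1.67) with value 10.00; rounding to a feasible lattice point costs some objective.
(x_1,x_2)=(0,1): 3·0+3·1=3≤5, 5·0+4·1=4≤11, objective 6.
(x_1,x_2)=(1,0): 3·1+3·0=3≤5, 5·1+4·0=5≤11, objective 2.
(x_1,x_2)=(0,0): 3·0+3·0=0≤5, 5·0+4·0=0≤11, objective 0.
No feasible integer point exceeds 6.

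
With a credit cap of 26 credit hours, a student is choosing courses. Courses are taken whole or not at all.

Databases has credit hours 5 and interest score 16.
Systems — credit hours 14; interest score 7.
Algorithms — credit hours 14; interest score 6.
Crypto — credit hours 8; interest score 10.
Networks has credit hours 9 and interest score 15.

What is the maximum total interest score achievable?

Databases + Networks: credit hours 5 + 9 = 14 ≤ 26, interest score 16 + 15 = 31.
Databases + Crypto + Networks: credit hours 5 + 8 + 9 = 22 ≤ 26, interest score 16 + 10 + 15 = 41.
Databases + Crypto: credit hours 5 + 8 = 13 ≤ 26, interest score 16 + 10 = 26.
Best is Databases, Crypto, and Networks with total interest score 41.

41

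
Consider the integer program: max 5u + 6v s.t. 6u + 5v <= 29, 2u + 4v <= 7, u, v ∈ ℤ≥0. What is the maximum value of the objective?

15

Relaxing integrality, the LP optimum is 17.50 at (u,v) = (3.5, 0), which is not an integer point.
(u,v)=(3,0): 6·3+5·0=18≤29, 2·3+4·0=6≤7, objective 15.
(u,v)=(2,0): 6·2+5·0=12≤29, 2·2+4·0=4≤7, objective 10.
The best lattice point is (3,0), giving 15.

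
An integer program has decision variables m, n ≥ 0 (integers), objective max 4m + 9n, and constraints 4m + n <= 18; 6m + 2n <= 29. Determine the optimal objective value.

(m,n)=(0,14) is feasible, giving 126.
(m,n)=(0,13) is feasible, giving 117.
No feasible integer point exceeds 126.

126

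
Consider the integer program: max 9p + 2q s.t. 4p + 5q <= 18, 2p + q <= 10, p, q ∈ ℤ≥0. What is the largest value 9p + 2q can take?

(p,q)=(4,0): 4·4+5·0=16≤18, 2·4+1·0=8≤10, objective 36.
(p,q)=(3,1): 4·3+5·1=17≤18, 2·3+1·1=7≤10, objective 29.
(p,q)=(3,0): 4·3+5·0=12≤18, 2·3+1·0=6≤10, objective 27.
Maximum is 36 at (p,q)=(4,0).

36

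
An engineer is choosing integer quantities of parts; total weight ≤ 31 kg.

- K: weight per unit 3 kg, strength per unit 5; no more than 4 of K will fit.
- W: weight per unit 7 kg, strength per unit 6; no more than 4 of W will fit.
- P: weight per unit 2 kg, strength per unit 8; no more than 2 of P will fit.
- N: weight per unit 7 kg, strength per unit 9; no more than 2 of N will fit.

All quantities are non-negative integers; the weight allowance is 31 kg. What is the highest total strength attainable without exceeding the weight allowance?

54

Take 4×K, 2×P, and 2×N: weight 30 ≤ 31, strength 4·5 + 2·8 + 2·9 = 54.
P has the best ratio (8/2) and is taken to its limit of 2; remaining capacity is filled optimally with the others.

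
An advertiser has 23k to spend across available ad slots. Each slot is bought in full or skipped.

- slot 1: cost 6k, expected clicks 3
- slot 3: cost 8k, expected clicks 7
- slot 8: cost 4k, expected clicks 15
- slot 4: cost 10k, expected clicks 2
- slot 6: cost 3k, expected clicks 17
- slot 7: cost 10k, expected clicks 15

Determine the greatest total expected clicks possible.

50

This is an integer program with binary decision variables.
Allowing fractional choices, the relaxed optimum would be about 52.2, but ad slots are indivisible.
slot 1 + slot 3 + slot 8 + slot 6: cost 6 + 8 + 4 + 3 = 21 ≤ 23, expected clicks 3 + 7 + 15 + 17 = 42.
slot 8 + slot 6 + slot 7: cost 4 + 3 + 10 = 17 ≤ 23, expected clicks 15 + 17 + 15 = 47.
slot 1 + slot 8 + slot 6 + slot 7: cost 6 + 4 + 3 + 10 = 23 ≤ 23, expected clicks 3 + 15 + 17 + 15 = 50.
Best is slot 1, slot 8, slot 6, and slot 7 with total expected clicks 50.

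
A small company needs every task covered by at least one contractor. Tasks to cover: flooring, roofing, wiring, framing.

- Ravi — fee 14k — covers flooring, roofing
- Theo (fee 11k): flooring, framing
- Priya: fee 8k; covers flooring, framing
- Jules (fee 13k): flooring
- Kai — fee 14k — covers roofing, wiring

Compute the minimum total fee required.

Choose Priya and Kai: together they cover flooring, roofing, wiring, framing — every task.
Total fee: 8 + 14 = 22.

22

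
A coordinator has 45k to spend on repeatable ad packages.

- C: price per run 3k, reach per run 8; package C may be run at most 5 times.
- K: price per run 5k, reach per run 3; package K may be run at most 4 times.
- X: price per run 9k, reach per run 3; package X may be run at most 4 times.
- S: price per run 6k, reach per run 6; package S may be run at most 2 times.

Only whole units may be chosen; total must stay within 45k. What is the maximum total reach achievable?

Take 5×C, 3×K, and 2×S: price 42 ≤ 45, reach 5·8 + 3·3 + 2·6 = 61.
C has the best ratio (8/3) and is taken to its limit of 5; remaining capacity is filled optimally with the others.

61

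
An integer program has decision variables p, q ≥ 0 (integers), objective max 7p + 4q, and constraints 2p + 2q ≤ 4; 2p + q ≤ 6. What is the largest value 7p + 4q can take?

14

(p,q)=(2,0) is feasible, giving 14.
(p,q)=(1,1) is feasible, giving 11.
(p,q)=(1,0) is feasible, giving 7.
No feasible integer point exceeds 14.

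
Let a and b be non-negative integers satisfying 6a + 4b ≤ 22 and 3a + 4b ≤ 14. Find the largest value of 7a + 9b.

32

(a,b)=(2,2) is feasible, giving 32.
(a,b)=(3,1) is feasible, giving 30.
(a,b)=(1,2) is feasible, giving 25.
The best lattice point is (2,2), giving 32.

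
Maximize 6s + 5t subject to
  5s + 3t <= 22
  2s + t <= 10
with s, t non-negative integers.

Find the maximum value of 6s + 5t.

(s,t)=(0,7): 5·0+3·7=21≤22, 2·0+1·7=7≤10, objective 35.
(s,t)=(0,6): 5·0+3·6=18≤22, 2·0+1·6=6≤10, objective 30.
Maximum is 35 at (s,t)=(0,7).

35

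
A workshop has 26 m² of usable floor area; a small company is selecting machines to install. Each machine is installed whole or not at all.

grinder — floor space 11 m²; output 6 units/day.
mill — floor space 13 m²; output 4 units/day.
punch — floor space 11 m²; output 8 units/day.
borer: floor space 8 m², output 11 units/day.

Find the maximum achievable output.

grinder + borer: floor space 11 + 8 = 19 ≤ 26, output 6 + 11 = 17.
punch + borer: floor space 11 + 8 = 19 ≤ 26, output 8 + 11 = 19.
Best is punch and borer with total output 19.

19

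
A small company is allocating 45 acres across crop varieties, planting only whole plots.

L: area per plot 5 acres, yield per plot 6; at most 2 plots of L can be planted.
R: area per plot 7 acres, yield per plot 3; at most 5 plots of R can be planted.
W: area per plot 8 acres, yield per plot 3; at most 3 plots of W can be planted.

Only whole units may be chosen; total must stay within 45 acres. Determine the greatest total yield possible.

L has the best ratio (6/5); taking only L gives at most 2×6 = 12 (stopped by the supply cap of 2).
Mixing does better — 2×L and 5×R: area 45 ≤ 45, yield 2·6 + 5·3 = 27.

27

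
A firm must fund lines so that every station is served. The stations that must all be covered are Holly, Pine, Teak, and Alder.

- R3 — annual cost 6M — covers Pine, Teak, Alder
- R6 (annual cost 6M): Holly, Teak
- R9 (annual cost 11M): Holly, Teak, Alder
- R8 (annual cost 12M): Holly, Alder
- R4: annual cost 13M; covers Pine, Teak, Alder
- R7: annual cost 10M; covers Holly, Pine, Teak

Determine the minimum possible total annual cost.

12

Choose R3 and R6: together they cover Holly, Pine, Teak, Alder — every station.
Total annual cost: 6 + 6 = 12.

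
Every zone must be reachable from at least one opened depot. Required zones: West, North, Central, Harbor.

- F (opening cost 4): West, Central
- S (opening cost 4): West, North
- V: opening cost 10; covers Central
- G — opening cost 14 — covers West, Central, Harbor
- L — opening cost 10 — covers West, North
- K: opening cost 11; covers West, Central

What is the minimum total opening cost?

Choose S and G: together they cover West, North, Central, Harbor — every zone.
Total opening cost: 4 + 14 = 18.

18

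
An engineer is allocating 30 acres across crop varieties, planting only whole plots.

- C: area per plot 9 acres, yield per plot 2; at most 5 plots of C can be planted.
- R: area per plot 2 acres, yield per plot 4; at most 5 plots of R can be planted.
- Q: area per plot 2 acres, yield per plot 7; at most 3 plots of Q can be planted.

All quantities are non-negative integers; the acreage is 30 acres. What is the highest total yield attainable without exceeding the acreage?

43

1×C, 5×R, and 3×Q: area 25 ≤ 30, yield 1·2 + 5·4 + 3·7 = 43.
5×R and 3×Q: area 16 ≤ 30, yield 5·4 + 3·7 = 41.
Best is 43.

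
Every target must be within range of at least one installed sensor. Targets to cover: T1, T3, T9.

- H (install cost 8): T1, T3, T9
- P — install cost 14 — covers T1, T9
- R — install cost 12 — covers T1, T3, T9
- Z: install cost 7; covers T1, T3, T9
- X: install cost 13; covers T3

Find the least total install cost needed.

7

Z alone covers T1, T3, T9 — every target.
Total install cost: 7.
No cover costs less than 7.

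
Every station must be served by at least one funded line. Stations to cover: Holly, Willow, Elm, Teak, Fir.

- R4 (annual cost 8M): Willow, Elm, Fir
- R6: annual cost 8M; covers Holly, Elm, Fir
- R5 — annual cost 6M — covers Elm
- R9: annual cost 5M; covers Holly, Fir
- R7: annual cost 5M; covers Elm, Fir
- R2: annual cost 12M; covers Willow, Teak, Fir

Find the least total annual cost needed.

Choose R6 and R2: together they cover Holly, Willow, Elm, Teak, Fir — every station.
Total annual cost: 8 + 12 = 20.

20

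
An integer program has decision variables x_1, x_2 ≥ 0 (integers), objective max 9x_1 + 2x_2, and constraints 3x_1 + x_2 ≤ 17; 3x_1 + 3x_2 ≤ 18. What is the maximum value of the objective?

(x_1,x_2)=(5,1): 3·5+1·1=16≤17, 3·5+3·1=18≤18, objective 47.
(x_1,x_2)=(5,0): 3·5+1·0=15≤17, 3·5+3·0=15≤18, objective 45.
The best lattice point is (5,1), giving 47.

47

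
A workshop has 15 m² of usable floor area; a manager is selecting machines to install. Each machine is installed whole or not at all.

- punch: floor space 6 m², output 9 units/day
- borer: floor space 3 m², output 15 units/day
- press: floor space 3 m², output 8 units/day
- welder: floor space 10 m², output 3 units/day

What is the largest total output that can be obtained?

32

This is a 0-1 knapsack instance.
Allowing fractional choices, the relaxed optimum would be about 32.9, but machines are indivisible.
borer + press: floor space 3 + 3 = 6 ≤ 15, output 15 + 8 = 23.
punch + borer: floor space 6 + 3 = 9 ≤ 15, output 9 + 15 = 24.
punch + borer + press: floor space 6 + 3 + 3 = 12 ≤ 15, output 9 + 15 + 8 = 32.
Best is punch, borer, and press with total output 32.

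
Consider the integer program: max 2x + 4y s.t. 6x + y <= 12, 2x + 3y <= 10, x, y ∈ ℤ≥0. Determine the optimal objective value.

Relaxing integrality, the LP optimum is 13.33 at (x,y) = (0, 3.33), which is not an integer point.
(x,y)=(0,3): 6·0+1·3=3≤12, 2·0+3·3=9≤10, objective 12.
(x,y)=(1,2): 6·1+1·2=8≤12, 2·1+3·2=8≤10, objective 10.
(x,y)=(0,2): 6·0+1·2=2≤12, 2·0+3·2=6≤10, objective 8.
The best lattice point is (0,3), giving 12.

12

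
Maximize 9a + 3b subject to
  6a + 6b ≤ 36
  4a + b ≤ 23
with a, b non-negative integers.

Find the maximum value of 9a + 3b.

(a,b)=(5,1): 6·5+6·1=36≤36, 4·5+1·1=21≤23, objective 48.
(a,b)=(5,0): 6·5+6·0=30≤36, 4·5+1·0=20≤23, objective 45.
(a,b)=(4,2): 6·4+6·2=36≤36, 4·4+1·2=18≤23, objective 42.
(a,b)=(4,1): 6·4+6·1=30≤36, 4·4+1·1=17≤23, objective 39.
The best lattice point is (5,1), giving 48.

48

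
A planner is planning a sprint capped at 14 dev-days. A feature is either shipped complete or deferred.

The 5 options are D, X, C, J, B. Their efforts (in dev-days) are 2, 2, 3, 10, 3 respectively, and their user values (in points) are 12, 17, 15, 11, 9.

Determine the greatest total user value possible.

Take D, X, C, and B: effort 2 + 2 + 3 + 3 = 10 ≤ 14, user value 12 + 17 + 15 + 9 = 53.
No other feasible combination does better.

53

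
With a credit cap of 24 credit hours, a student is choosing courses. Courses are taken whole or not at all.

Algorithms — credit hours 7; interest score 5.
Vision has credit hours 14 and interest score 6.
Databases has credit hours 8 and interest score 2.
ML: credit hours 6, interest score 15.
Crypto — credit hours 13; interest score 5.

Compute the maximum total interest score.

22

Algorithms + ML: credit hours 7 + 6 = 13 ≤ 24, interest score 5 + 15 = 20.
Algorithms + Databases + ML: credit hours 7 + 8 + 6 = 21 ≤ 24, interest score 5 + 2 + 15 = 22.
Vision + ML: credit hours 14 + 6 = 20 ≤ 24, interest score 6 + 15 = 21.
Best is Algorithms, Databases, and ML with total interest score 22.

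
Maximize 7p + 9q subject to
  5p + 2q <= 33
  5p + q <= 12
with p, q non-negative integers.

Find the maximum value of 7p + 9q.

108

(p,q)=(0,12): 5·0+2·12=24≤33, 5·0+1·12=12≤12, objective 108.
(p,q)=(0,11): 5·0+2·11=22≤33, 5·0+1·11=11≤12, objective 99.
No feasible integer point exceeds 108.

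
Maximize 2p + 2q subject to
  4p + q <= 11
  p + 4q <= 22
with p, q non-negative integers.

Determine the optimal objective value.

(p,q)=(1,5) is feasible, giving 12.
(p,q)=(1,4) is feasible, giving 10.
(p,q)=(0,5) is feasible, giving 10.
No feasible integer point exceeds 12.

12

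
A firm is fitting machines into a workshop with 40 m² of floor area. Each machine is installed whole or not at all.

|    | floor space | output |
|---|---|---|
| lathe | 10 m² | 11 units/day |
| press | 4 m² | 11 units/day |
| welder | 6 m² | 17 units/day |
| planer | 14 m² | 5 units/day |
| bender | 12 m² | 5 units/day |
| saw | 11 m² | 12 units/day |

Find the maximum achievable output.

Take lathe, press, welder, and saw: floor space 10 + 4 + 6 + 11 = 31 ≤ 40, output 11 + 11 + 17 + 12 = 51.
No other feasible combination does better.

51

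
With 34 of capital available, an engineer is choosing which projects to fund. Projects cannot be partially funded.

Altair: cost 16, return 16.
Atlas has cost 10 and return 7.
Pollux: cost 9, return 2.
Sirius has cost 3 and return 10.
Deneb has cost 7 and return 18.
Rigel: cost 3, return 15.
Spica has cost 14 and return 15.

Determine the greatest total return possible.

59

Allowing fractional choices, the relaxed optimum would be about 65.0, but projects are indivisible.
Sirius + Deneb + Rigel + Spica: cost 3 + 7 + 3 + 14 = 27 ≤ 34, return 10 + 18 + 15 + 15 = 58.
Altair + Sirius + Deneb + Rigel: cost 16 + 3 + 7 + 3 = 29 ≤ 34, return 16 + 10 + 18 + 15 = 59.
Best is Altair, Sirius, Deneb, and Rigel with total return 59.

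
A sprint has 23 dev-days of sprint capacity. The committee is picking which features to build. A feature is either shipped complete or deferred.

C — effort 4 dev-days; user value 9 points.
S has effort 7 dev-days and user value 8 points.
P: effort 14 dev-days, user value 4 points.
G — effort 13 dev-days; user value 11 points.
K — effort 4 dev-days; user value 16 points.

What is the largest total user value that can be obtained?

C + P + K: effort 4 + 14 + 4 = 22 ≤ 23, user value 9 + 4 + 16 = 29.
C + S + K: effort 4 + 7 + 4 = 15 ≤ 23, user value 9 + 8 + 16 = 33.
C + G + K: effort 4 + 13 + 4 = 21 ≤ 23, user value 9 + 11 + 16 = 36.
Best is C, G, and K with total user value 36.

36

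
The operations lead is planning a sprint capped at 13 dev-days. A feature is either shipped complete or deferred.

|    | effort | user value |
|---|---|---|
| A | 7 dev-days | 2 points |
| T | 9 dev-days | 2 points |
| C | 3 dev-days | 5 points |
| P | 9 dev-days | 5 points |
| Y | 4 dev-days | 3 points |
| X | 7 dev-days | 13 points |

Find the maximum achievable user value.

18

This is an integer program with binary decision variables.
X: effort 7 ≤ 13, user value 13.
Y + X: effort 4 + 7 = 11 ≤ 13, user value 3 + 13 = 16.
C + X: effort 3 + 7 = 10 ≤ 13, user value 5 + 13 = 18.
Best is C and X with total user value 18.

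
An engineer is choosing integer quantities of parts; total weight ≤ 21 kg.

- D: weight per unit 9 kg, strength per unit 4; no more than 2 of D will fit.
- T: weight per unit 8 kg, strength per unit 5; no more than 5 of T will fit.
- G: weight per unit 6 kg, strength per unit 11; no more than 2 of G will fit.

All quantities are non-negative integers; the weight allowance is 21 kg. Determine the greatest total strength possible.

Take 1×T and 2×G: weight 20 ≤ 21, strength 1·5 + 2·11 = 27.
G has the best ratio (11/6) and is taken to its limit of 2; remaining capacity is filled optimally with the others.

27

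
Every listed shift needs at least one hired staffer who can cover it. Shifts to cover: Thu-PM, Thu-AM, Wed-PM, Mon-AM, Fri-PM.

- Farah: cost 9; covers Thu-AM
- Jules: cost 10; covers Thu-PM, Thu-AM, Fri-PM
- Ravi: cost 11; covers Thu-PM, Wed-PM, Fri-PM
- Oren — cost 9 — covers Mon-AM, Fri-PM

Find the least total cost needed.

29

This is a weighted set-cover instance.
The greedy cost-per-new-shift heuristic would pick Jules, Oren, and Ravi for 30, but a cheaper cover exists.
Choose Farah, Ravi, and Oren: together they cover Thu-PM, Thu-AM, Wed-PM, Mon-AM, Fri-PM — every shift.
Total cost: 9 + 11 + 9 = 29.
No cover costs less than 29.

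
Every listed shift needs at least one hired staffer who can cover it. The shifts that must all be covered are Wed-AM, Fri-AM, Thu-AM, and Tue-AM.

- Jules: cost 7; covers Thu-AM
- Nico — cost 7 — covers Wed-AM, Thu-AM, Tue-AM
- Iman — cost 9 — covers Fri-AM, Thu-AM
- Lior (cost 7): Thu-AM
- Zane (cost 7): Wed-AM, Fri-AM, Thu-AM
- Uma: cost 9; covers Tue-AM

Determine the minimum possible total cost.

14

This is an integer covering problem.
Choose Nico and Zane: together they cover Wed-AM, Fri-AM, Thu-AM, Tue-AM — every shift.
Total cost: 7 + 7 = 14.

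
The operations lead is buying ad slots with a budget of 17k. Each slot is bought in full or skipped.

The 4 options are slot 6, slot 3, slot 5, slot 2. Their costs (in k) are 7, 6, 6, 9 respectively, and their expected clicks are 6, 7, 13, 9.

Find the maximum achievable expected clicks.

22

slot 5 + slot 2: cost 6 + 9 = 15 ≤ 17, expected clicks 13 + 9 = 22.
slot 3 + slot 5: cost 6 + 6 = 12 ≤ 17, expected clicks 7 + 13 = 20.
slot 6 + slot 5: cost 7 + 6 = 13 ≤ 17, expected clicks 6 + 13 = 19.
Best is slot 5 and slot 2 with total expected clicks 22.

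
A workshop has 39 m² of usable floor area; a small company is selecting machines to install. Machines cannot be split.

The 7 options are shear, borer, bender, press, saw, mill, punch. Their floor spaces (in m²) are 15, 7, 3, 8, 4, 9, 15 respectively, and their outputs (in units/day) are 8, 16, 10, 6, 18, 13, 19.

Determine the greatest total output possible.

Allowing fractional choices, the relaxed optimum would be about 76.8, but machines are indivisible.
borer + bender + saw + mill + punch: floor space 7 + 3 + 4 + 9 + 15 = 38 ≤ 39, output 16 + 10 + 18 + 13 + 19 = 76.
borer + bender + press + saw + punch: floor space 7 + 3 + 8 + 4 + 15 = 37 ≤ 39, output 16 + 10 + 6 + 18 + 19 = 69.
borer + saw + mill + punch: floor space 7 + 4 + 9 + 15 = 35 ≤ 39, output 16 + 18 + 13 + 19 = 66.
Best is borer, bender, saw, mill, and punch with total output 76.

76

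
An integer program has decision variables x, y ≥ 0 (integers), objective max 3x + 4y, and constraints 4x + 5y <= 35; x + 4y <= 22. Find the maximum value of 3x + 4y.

Relaxing integrality, the LP optimum is 27.45 at (x,y) = (2.73, 4.82), which is not an integer point.
(x,y)=(5,3): 4·5+5·3=35≤35, 1·5+4·3=17≤22, objective 27.
(x,y)=(6,2): 4·6+5·2=34≤35, 1·6+4·2=14≤22, objective 26.
(x,y)=(2,5): 4·2+5·5=33≤35, 1·2+4·5=22≤22, objective 26.
(x,y)=(3,4): 4·3+5·4=32≤35, 1·3+4·4=19≤22, objective 25.
Maximum is 27 at (x,y)=(5,3).

27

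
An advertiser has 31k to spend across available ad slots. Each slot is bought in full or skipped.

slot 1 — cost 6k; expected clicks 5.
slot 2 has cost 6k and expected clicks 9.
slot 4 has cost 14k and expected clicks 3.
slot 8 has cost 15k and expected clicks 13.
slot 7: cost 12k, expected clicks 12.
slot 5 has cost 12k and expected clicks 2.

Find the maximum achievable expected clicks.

27

Take slot 1, slot 2, and slot 8: cost 6 + 6 + 15 = 27 ≤ 31, expected clicks 5 + 9 + 13 = 27.
No other feasible combination does better.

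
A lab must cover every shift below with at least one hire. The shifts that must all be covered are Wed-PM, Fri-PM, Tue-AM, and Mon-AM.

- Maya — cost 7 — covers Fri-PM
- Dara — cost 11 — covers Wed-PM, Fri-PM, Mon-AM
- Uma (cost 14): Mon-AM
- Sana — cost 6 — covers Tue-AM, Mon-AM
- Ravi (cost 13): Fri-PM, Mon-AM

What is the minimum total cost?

17

Choose Dara and Sana: together they cover Wed-PM, Fri-PM, Tue-AM, Mon-AM — every shift.
Total cost: 11 + 6 = 17.
No cover costs less than 17.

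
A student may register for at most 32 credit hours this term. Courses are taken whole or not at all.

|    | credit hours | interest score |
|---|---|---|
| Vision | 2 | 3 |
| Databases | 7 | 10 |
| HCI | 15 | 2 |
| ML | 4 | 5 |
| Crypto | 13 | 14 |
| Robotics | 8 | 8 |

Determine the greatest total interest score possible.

37

Treat it as a binary knapsack problem.
Allowing fractional choices, the relaxed optimum would be about 38.0, but courses are indivisible.
Databases + ML + Crypto + Robotics: credit hours 7 + 4 + 13 + 8 = 32 ≤ 32, interest score 10 + 5 + 14 + 8 = 37.
Vision + Databases + Crypto + Robotics: credit hours 2 + 7 + 13 + 8 = 30 ≤ 32, interest score 3 + 10 + 14 + 8 = 35.
Vision + Databases + ML + Crypto: credit hours 2 + 7 + 4 + 13 = 26 ≤ 32, interest score 3 + 10 + 5 + 14 = 32.
Best is Databases, ML, Crypto, and Robotics with total interest score 37.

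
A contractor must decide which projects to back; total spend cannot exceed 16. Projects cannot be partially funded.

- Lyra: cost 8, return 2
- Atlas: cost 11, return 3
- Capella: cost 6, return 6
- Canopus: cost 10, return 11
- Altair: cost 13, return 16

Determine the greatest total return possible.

Capella + Canopus: cost 6 + 10 = 16 ≤ 16, return 6 + 11 = 17.
Altair: cost 13 ≤ 16, return 16.
Canopus: cost 10 ≤ 16, return 11.
Best is Capella and Canopus with total return 17.

17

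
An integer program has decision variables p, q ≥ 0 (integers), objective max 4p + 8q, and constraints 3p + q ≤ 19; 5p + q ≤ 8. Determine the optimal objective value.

64

(p,q)=(0,8): 3·0+1·8=8≤19, 5·0+1·8=8≤8, objective 64.
(p,q)=(0,7): 3·0+1·7=7≤19, 5·0+1·7=7≤8, objective 56.
Maximum is 64 at (p,q)=(0,8).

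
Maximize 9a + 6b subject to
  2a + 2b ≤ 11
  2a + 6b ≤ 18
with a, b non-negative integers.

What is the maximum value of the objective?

Relaxing integrality, the LP optimum is 49.50 at (a,b) = (5.5, 0), which is not an integer point.
(a,b)=(5,0): 2·5+2·0=10≤11, 2·5+6·0=10≤18, objective 45.
(a,b)=(4,1): 2·4+2·1=10≤11, 2·4+6·1=14≤18, objective 42.
(a,b)=(4,0): 2·4+2·0=8≤11, 2·4+6·0=8≤18, objective 36.
Maximum is 45 at (a,b)=(5,0).

45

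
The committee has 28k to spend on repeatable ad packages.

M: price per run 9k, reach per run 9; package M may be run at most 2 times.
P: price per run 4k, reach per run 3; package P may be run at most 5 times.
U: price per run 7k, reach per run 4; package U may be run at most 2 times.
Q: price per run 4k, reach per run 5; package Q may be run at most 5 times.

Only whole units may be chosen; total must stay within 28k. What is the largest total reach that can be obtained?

This is a bounded integer knapsack.
Q has the best ratio (5/4); taking only Q gives at most 5×5 = 25 (stopped by the supply cap of 5).
Mixing does better — 2×P and 5×Q: price 28 ≤ 28, reach 2·3 + 5·5 = 31.

31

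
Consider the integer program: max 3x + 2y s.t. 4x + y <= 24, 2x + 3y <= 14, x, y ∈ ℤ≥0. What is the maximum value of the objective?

Relaxing integrality, the LP optimum is 19.00 at (x,y) = (5.8, 0.8), which is not an integer point.
(x,y)=(6,0): 4·6+1·0=24≤24, 2·6+3·0=12≤14, objective 18.
(x,y)=(5,1): 4·5+1·1=21≤24, 2·5+3·1=13≤14, objective 17.
(x,y)=(5,0): 4·5+1·0=20≤24, 2·5+3·0=10≤14, objective 15.
No feasible integer point exceeds 18.

18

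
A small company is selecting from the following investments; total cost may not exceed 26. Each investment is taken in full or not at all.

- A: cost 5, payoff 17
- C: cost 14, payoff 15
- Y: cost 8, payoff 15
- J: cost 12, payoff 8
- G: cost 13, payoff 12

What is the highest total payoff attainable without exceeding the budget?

44

A + Y + J: cost 5 + 8 + 12 = 25 ≤ 26, payoff 17 + 15 + 8 = 40.
A + Y + G: cost 5 + 8 + 13 = 26 ≤ 26, payoff 17 + 15 + 12 = 44.
A + Y: cost 5 + 8 = 13 ≤ 26, payoff 17 + 15 = 32.
Best is A, Y, and G with total payoff 44.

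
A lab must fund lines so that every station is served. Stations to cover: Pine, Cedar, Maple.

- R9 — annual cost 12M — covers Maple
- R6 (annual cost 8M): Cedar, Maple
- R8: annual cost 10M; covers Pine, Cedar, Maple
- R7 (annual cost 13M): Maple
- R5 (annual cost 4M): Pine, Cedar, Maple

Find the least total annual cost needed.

R5 alone covers Pine, Cedar, Maple — every station.
Total annual cost: 4.
No cover costs less than 4.

4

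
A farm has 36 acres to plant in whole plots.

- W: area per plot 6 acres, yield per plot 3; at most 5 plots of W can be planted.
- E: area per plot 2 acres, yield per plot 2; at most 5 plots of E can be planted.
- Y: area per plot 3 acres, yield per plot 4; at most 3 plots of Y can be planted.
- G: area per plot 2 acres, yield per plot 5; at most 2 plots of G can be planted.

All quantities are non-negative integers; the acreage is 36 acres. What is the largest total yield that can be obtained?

38

G has the best ratio (5/2); taking only G gives at most 2×5 = 10 (stopped by the supply cap of 2).
Mixing does better — 2×W, 5×E, 3×Y, and 2×G: area 35 ≤ 36, yield 2·3 + 5·2 + 3·4 + 2·5 = 38.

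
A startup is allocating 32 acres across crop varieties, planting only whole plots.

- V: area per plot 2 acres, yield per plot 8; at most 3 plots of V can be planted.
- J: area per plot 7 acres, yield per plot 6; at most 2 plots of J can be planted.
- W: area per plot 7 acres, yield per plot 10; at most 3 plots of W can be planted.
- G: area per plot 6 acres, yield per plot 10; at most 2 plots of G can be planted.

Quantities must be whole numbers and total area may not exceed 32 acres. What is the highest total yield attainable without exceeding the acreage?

This is a bounded integer knapsack.
3×V, 2×W, and 2×G: area 32 ≤ 32, yield 3·8 + 2·10 + 2·10 = 64.
3×V, 1×J, 1×W, and 2×G: area 32 ≤ 32, yield 3·8 + 1·6 + 1·10 + 2·10 = 60.
Best is 64.

64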